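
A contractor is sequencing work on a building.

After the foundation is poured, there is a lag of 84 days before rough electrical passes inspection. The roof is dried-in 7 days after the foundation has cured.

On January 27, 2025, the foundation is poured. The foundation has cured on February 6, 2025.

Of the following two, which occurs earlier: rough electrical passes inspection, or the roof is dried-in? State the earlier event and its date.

The roof is dried-in — February 13, 2025

The foundation is poured: Jan 27, 2025.
Rough electrical passes inspection: Jan 27, 2025 + 84 days = Apr 21, 2025.
The foundation has cured: Feb 6, 2025.
The roof is dried-in: Feb 6, 2025 + 7 days = Feb 13, 2025.
Comparing: rough electrical passes inspection on Apr 21, 2025 vs the roof is dried-in on Feb 13, 2025. Earlier: the roof is dried-in.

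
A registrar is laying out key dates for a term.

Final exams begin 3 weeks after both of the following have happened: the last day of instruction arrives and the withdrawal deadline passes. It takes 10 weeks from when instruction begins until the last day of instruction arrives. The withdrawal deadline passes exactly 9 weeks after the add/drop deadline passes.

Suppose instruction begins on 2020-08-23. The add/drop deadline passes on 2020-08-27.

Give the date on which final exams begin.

Instruction begins: Aug 23, 2020.
The last day of instruction arrives: Aug 23, 2020 + 10 weeks = Nov 1, 2020.
The add/drop deadline passes: Aug 27, 2020.
The withdrawal deadline passes: Aug 27, 2020 + 9 weeks = Oct 29, 2020.
Both prerequisites met — the last day of instruction arrives (Nov 1, 2020), the withdrawal deadline passes (Oct 29, 2020); the later is Nov 1, 2020.
Final exams begin: Nov 1, 2020 + 3 weeks = Nov 22, 2020.

2020-11-22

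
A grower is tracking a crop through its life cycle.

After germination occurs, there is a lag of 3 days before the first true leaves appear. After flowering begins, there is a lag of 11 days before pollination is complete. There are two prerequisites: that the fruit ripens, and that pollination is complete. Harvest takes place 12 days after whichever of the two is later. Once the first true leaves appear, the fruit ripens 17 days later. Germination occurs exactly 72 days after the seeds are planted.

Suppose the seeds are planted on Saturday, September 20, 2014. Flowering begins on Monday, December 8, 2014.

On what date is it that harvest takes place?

The seeds are planted: Sep 20, 2014.
Germination occurs: Sep 20, 2014 + 72 days = Dec 1, 2014.
The first true leaves appear: Dec 1, 2014 + 3 days = Dec 4, 2014.
The fruit ripens: Dec 4, 2014 + 17 days = Dec 21, 2014.
Flowering begins: Dec 8, 2014.
Pollination is complete: Dec 8, 2014 + 11 days = Dec 19, 2014.
Both prerequisites met — the fruit ripens (Dec 21, 2014), pollination is complete (Dec 19, 2014); the later is Dec 21, 2014.
Harvest takes place: Dec 21, 2014 + 12 days = Jan 2, 2015.

Friday, January 2, 2015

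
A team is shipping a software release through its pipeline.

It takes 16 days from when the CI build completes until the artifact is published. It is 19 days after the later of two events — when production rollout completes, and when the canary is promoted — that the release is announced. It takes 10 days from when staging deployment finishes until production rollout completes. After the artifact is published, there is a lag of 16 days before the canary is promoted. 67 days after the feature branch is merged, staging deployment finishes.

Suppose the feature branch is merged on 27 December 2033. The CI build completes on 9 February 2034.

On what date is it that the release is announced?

2 April 2034

The feature branch is merged: Dec 27, 2033.
Staging deployment finishes: Dec 27, 2033 + 67 days = Mar 4, 2034.
Production rollout completes: Mar 4, 2034 + 10 days = Mar 14, 2034.
The CI build completes: Feb 9, 2034.
The artifact is published: Feb 9, 2034 + 16 days = Feb 25, 2034.
The canary is promoted: Feb 25, 2034 + 16 days = Mar 13, 2034.
Both prerequisites met — production rollout completes (Mar 14, 2034), the canary is promoted (Mar 13, 2034); the later is Mar 14, 2034.
The release is announced: Mar 14, 2034 + 19 days = Apr 2, 2034.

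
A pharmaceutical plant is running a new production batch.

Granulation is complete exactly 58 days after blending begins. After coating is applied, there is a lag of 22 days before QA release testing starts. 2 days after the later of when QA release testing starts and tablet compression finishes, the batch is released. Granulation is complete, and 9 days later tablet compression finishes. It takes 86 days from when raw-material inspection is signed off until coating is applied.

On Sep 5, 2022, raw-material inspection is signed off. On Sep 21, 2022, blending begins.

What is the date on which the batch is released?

Dec 24, 2022

Raw-material inspection is signed off: Sep 5, 2022.
Coating is applied: Sep 5, 2022 + 86 days = Nov 30, 2022.
QA release testing starts: Nov 30, 2022 + 22 days = Dec 22, 2022.
Blending begins: Sep 21, 2022.
Granulation is complete: Sep 21, 2022 + 58 days = Nov 18, 2022.
Tablet compression finishes: Nov 18, 2022 + 9 days = Nov 27, 2022.
Both prerequisites met — QA release testing starts (Dec 22, 2022), tablet compression finishes (Nov 27, 2022); the later is Dec 22, 2022.
The batch is released: Dec 22, 2022 + 2 days = Dec 24, 2022.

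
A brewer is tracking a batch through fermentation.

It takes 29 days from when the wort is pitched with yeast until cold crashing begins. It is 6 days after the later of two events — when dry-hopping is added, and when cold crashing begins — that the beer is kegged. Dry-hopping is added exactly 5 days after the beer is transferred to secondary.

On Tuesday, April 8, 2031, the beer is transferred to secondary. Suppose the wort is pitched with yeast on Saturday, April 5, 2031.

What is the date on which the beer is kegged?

The beer is transferred to secondary: Apr 8, 2031.
Dry-hopping is added: Apr 8, 2031 + 5 days = Apr 13, 2031.
The wort is pitched with yeast: Apr 5, 2031.
Cold crashing begins: Apr 5, 2031 + 29 days = May 4, 2031.
Both prerequisites met — dry-hopping is added (Apr 13, 2031), cold crashing begins (May 4, 2031); the later is May 4, 2031.
The beer is kegged: May 4, 2031 + 6 days = May 10, 2031.

Saturday, May 10, 2031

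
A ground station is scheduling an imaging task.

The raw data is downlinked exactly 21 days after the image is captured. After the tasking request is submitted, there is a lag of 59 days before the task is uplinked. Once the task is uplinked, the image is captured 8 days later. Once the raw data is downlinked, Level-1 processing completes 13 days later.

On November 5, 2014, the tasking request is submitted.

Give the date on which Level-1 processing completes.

February 14, 2015

The tasking request is submitted: Nov 5, 2014.
The task is uplinked: Nov 5, 2014 + 59 days = Jan 3, 2015.
The image is captured: Jan 3, 2015 + 8 days = Jan 11, 2015.
The raw data is downlinked: Jan 11, 2015 + 21 days = Feb 1, 2015.
Level-1 processing completes: Feb 1, 2015 + 13 days = Feb 14, 2015.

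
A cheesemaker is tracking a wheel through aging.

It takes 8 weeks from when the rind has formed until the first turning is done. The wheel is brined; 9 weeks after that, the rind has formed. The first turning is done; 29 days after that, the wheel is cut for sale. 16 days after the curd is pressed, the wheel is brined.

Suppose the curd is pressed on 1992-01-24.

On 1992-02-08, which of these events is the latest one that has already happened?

The curd is pressed

The curd is pressed: Jan 24, 1992.
The wheel is brined: Jan 24, 1992 + 16 days = Feb 9, 1992.
The rind has formed: Feb 9, 1992 + 9 weeks = Apr 12, 1992.
The first turning is done: Apr 12, 1992 + 8 weeks = Jun 7, 1992.
The wheel is cut for sale: Jun 7, 1992 + 29 days = Jul 6, 1992.
Feb 8, 1992 falls between when the curd is pressed (Jan 24, 1992) and when the wheel is brined (Feb 9, 1992).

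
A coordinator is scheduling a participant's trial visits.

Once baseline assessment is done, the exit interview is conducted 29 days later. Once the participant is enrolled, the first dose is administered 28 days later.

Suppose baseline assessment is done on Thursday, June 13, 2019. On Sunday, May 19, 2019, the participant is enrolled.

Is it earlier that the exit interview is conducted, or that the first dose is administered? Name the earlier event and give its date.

The first dose is administered — Sunday, June 16, 2019

Baseline assessment is done: Jun 13, 2019.
The exit interview is conducted: Jun 13, 2019 + 29 days = Jul 12, 2019.
The participant is enrolled: May 19, 2019.
The first dose is administered: May 19, 2019 + 28 days = Jun 16, 2019.
Comparing: the exit interview is conducted on Jul 12, 2019 vs the first dose is administered on Jun 16, 2019. Earlier: the first dose is administered.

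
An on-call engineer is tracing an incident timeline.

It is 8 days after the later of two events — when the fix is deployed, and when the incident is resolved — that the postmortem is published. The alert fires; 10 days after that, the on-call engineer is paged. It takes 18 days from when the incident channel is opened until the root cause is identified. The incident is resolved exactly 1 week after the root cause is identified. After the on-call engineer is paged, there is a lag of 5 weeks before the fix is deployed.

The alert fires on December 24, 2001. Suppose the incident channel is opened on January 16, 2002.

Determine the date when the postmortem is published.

The alert fires: Dec 24, 2001.
The on-call engineer is paged: Dec 24, 2001 + 10 days = Jan 3, 2002.
The fix is deployed: Jan 3, 2002 + 5 weeks = Feb 7, 2002.
The incident channel is opened: Jan 16, 2002.
The root cause is identified: Jan 16, 2002 + 18 days = Feb 3, 2002.
The incident is resolved: Feb 3, 2002 + 1 week = Feb 10, 2002.
Both prerequisites met — the fix is deployed (Feb 7, 2002), the incident is resolved (Feb 10, 2002); the later is Feb 10, 2002.
The postmortem is published: Feb 10, 2002 + 8 days = Feb 18, 2002.

February 18, 2002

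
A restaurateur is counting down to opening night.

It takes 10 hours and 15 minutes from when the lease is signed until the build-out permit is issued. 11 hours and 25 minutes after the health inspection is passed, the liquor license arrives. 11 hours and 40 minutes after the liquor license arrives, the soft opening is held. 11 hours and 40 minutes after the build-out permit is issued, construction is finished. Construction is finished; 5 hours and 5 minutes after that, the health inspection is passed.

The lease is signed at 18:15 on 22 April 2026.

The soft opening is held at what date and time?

The lease is signed: 18:15 Apr 22, 2026.
The build-out permit is issued: 18:15 Apr 22, 2026 + 10h15m = 04:30 Apr 23, 2026.
Construction is finished: 04:30 Apr 23, 2026 + 11h40m = 16:10 Apr 23, 2026.
The health inspection is passed: 16:10 Apr 23, 2026 + 5h05m = 21:15 Apr 23, 2026.
The liquor license arrives: 21:15 Apr 23, 2026 + 11h25m = 08:40 Apr 24, 2026.
The soft opening is held: 08:40 Apr 24, 2026 + 11h40m = 20:20 Apr 24, 2026.

20:20 on 24 April 2026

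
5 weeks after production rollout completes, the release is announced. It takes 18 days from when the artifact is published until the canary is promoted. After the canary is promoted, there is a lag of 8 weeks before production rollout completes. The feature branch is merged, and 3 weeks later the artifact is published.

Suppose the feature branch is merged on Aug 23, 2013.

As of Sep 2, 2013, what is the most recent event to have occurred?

The feature branch is merged

The feature branch is merged: Aug 23, 2013.
The artifact is published: Aug 23, 2013 + 3 weeks = Sep 13, 2013.
The canary is promoted: Sep 13, 2013 + 18 days = Oct 1, 2013.
Production rollout completes: Oct 1, 2013 + 8 weeks = Nov 26, 2013.
The release is announced: Nov 26, 2013 + 5 weeks = Dec 31, 2013.
Sep 2, 2013 falls between when the feature branch is merged (Aug 23, 2013) and when the artifact is published (Sep 13, 2013).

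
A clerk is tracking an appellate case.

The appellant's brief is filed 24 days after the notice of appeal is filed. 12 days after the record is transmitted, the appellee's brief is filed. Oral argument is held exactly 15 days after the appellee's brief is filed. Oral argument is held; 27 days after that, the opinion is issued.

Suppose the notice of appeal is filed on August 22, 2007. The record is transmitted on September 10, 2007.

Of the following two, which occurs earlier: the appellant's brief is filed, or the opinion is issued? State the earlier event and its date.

The notice of appeal is filed: Aug 22, 2007.
The appellant's brief is filed: Aug 22, 2007 + 24 days = Sep 15, 2007.
The record is transmitted: Sep 10, 2007.
The appellee's brief is filed: Sep 10, 2007 + 12 days = Sep 22, 2007.
Oral argument is held: Sep 22, 2007 + 15 days = Oct 7, 2007.
The opinion is issued: Oct 7, 2007 + 27 days = Nov 3, 2007.
Comparing: the appellant's brief is filed on Sep 15, 2007 vs the opinion is issued on Nov 3, 2007. Earlier: the appellant's brief is filed.

The appellant's brief is filed — September 15, 2007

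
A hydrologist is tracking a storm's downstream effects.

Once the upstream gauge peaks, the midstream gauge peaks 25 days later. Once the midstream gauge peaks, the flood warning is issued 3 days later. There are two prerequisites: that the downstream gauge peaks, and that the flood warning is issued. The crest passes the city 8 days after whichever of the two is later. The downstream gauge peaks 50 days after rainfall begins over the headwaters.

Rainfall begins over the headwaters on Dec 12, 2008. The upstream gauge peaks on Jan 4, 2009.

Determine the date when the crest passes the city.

Rainfall begins over the headwaters: Dec 12, 2008.
The downstream gauge peaks: Dec 12, 2008 + 50 days = Jan 31, 2009.
The upstream gauge peaks: Jan 4, 2009.
The midstream gauge peaks: Jan 4, 2009 + 25 days = Jan 29, 2009.
The flood warning is issued: Jan 29, 2009 + 3 days = Feb 1, 2009.
Both prerequisites met — the downstream gauge peaks (Jan 31, 2009), the flood warning is issued (Feb 1, 2009); the later is Feb 1, 2009.
The crest passes the city: Feb 1, 2009 + 8 days = Feb 9, 2009.

Feb 9, 2009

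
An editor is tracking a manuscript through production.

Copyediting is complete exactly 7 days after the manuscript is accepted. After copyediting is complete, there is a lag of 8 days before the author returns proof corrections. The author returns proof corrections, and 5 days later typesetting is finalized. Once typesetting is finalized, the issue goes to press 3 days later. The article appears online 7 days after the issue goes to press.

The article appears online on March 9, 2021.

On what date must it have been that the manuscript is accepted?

The article appears online: Mar 9, 2021.
The issue goes to press: Mar 9, 2021 − 7 days = Mar 2, 2021.
Typesetting is finalized: Mar 2, 2021 − 3 days = Feb 27, 2021.
The author returns proof corrections: Feb 27, 2021 − 5 days = Feb 22, 2021.
Copyediting is complete: Feb 22, 2021 − 8 days = Feb 14, 2021.
The manuscript is accepted: Feb 14, 2021 − 7 days = Feb 7, 2021.

February 7, 2021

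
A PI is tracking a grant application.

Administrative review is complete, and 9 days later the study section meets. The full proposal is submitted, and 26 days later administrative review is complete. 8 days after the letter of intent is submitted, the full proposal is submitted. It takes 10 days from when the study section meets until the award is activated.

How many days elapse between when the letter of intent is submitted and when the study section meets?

Causal path: the letter of intent is submitted → the full proposal is submitted → administrative review is complete → the study section meets.
Total delay along the path: 8 + 26 + 9 = 43 days.

43 days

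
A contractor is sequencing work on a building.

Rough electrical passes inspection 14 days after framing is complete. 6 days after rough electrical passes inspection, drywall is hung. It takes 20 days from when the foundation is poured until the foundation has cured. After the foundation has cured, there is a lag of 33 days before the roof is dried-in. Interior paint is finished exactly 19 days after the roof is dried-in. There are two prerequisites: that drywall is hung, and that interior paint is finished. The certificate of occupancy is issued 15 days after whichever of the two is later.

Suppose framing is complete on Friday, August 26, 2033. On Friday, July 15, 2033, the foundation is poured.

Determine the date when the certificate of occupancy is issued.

Framing is complete: Aug 26, 2033.
Rough electrical passes inspection: Aug 26, 2033 + 14 days = Sep 9, 2033.
Drywall is hung: Sep 9, 2033 + 6 days = Sep 15, 2033.
The foundation is poured: Jul 15, 2033.
The foundation has cured: Jul 15, 2033 + 20 days = Aug 4, 2033.
The roof is dried-in: Aug 4, 2033 + 33 days = Sep 6, 2033.
Interior paint is finished: Sep 6, 2033 + 19 days = Sep 25, 2033.
Both prerequisites met — drywall is hung (Sep 15, 2033), interior paint is finished (Sep 25, 2033); the later is Sep 25, 2033.
The certificate of occupancy is issued: Sep 25, 2033 + 15 days = Oct 10, 2033.

Monday, October 10, 2033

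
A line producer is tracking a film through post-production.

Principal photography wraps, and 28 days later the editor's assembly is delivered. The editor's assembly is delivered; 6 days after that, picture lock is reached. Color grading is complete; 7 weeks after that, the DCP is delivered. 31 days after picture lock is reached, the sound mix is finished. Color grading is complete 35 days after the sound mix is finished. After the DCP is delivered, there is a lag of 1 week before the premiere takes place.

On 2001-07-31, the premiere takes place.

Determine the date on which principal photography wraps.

The premiere takes place: Jul 31, 2001.
The DCP is delivered: Jul 31, 2001 − 1 week = Jul 24, 2001.
Color grading is complete: Jul 24, 2001 − 7 weeks = Jun 5, 2001.
The sound mix is finished: Jun 5, 2001 − 35 days = May 1, 2001.
Picture lock is reached: May 1, 2001 − 31 days = Mar 31, 2001.
The editor's assembly is delivered: Mar 31, 2001 − 6 days = Mar 25, 2001.
Principal photography wraps: Mar 25, 2001 − 28 days = Feb 25, 2001.

2001-02-25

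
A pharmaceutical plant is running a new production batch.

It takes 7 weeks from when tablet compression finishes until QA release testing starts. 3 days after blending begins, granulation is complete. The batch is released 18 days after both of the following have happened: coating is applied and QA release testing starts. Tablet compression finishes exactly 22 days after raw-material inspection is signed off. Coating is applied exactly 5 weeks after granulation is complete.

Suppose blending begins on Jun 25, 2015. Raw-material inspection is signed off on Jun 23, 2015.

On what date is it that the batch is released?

Blending begins: Jun 25, 2015.
Granulation is complete: Jun 25, 2015 + 3 days = Jun 28, 2015.
Coating is applied: Jun 28, 2015 + 5 weeks = Aug 2, 2015.
Raw-material inspection is signed off: Jun 23, 2015.
Tablet compression finishes: Jun 23, 2015 + 22 days = Jul 15, 2015.
QA release testing starts: Jul 15, 2015 + 7 weeks = Sep 2, 2015.
Both prerequisites met — coating is applied (Aug 2, 2015), QA release testing starts (Sep 2, 2015); the later is Sep 2, 2015.
The batch is released: Sep 2, 2015 + 18 days = Sep 20, 2015.

Sep 20, 2015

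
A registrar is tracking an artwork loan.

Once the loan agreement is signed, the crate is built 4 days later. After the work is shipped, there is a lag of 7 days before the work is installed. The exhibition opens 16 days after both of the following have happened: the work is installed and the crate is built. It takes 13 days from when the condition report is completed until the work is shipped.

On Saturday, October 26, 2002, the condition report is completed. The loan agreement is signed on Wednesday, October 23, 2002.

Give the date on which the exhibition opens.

Sunday, December 1, 2002

The condition report is completed: Oct 26, 2002.
The work is shipped: Oct 26, 2002 + 13 days = Nov 8, 2002.
The work is installed: Nov 8, 2002 + 7 days = Nov 15, 2002.
The loan agreement is signed: Oct 23, 2002.
The crate is built: Oct 23, 2002 + 4 days = Oct 27, 2002.
Both prerequisites met — the work is installed (Nov 15, 2002), the crate is built (Oct 27, 2002); the later is Nov 15, 2002.
The exhibition opens: Nov 15, 2002 + 16 days = Dec 1, 2002.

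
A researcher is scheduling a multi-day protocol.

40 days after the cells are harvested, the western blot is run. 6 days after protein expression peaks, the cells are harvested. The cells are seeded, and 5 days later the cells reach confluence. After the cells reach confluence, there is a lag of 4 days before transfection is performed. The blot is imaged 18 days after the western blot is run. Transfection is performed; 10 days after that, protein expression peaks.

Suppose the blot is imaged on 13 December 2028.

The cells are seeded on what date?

21 September 2028

The blot is imaged: Dec 13, 2028.
The western blot is run: Dec 13, 2028 − 18 days = Nov 25, 2028.
The cells are harvested: Nov 25, 2028 − 40 days = Oct 16, 2028.
Protein expression peaks: Oct 16, 2028 − 6 days = Oct 10, 2028.
Transfection is performed: Oct 10, 2028 − 10 days = Sep 30, 2028.
The cells reach confluence: Sep 30, 2028 − 4 days = Sep 26, 2028.
The cells are seeded: Sep 26, 2028 − 5 days = Sep 21, 2028.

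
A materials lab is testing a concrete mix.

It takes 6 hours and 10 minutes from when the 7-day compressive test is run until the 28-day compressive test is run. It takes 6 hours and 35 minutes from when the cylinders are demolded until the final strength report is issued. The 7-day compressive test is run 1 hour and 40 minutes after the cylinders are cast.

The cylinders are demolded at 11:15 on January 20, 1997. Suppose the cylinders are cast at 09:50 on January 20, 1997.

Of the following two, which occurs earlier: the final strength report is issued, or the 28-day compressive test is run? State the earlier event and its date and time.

The cylinders are demolded: 11:15 Jan 20, 1997.
The final strength report is issued: 11:15 Jan 20, 1997 + 6h35m = 17:50 Jan 20, 1997.
The cylinders are cast: 09:50 Jan 20, 1997.
The 7-day compressive test is run: 09:50 Jan 20, 1997 + 1h40m = 11:30 Jan 20, 1997.
The 28-day compressive test is run: 11:30 Jan 20, 1997 + 6h10m = 17:40 Jan 20, 1997.
Comparing: the final strength report is issued at 17:50 Jan 20, 1997 vs the 28-day compressive test is run at 17:40 Jan 20, 1997. Earlier: the 28-day compressive test is run.

The 28-day compressive test is run — 17:40 on January 20, 1997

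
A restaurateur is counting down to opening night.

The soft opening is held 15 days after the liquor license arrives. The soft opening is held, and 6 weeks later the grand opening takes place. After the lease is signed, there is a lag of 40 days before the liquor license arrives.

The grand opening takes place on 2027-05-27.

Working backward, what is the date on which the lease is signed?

The grand opening takes place: May 27, 2027.
The soft opening is held: May 27, 2027 − 6 weeks = Apr 15, 2027.
The liquor license arrives: Apr 15, 2027 − 15 days = Mar 31, 2027.
The lease is signed: Mar 31, 2027 − 40 days = Feb 19, 2027.

2027-02-19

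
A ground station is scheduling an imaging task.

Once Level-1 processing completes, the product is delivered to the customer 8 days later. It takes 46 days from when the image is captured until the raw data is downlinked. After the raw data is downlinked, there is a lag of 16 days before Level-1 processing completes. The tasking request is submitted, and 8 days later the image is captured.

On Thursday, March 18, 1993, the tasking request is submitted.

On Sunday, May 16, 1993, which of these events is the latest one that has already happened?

The raw data is downlinked

The tasking request is submitted: Mar 18, 1993.
The image is captured: Mar 18, 1993 + 8 days = Mar 26, 1993.
The raw data is downlinked: Mar 26, 1993 + 46 days = May 11, 1993.
Level-1 processing completes: May 11, 1993 + 16 days = May 27, 1993.
The product is delivered to the customer: May 27, 1993 + 8 days = Jun 4, 1993.
May 16, 1993 falls between when the raw data is downlinked (May 11, 1993) and when Level-1 processing completes (May 27, 1993).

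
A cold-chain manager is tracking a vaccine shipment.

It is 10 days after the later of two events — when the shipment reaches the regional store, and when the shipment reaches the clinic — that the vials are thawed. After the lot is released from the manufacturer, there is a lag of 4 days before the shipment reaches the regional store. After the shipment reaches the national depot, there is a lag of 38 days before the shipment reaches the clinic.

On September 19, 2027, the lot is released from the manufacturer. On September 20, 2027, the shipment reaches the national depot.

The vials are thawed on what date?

The lot is released from the manufacturer: Sep 19, 2027.
The shipment reaches the regional store: Sep 19, 2027 + 4 days = Sep 23, 2027.
The shipment reaches the national depot: Sep 20, 2027.
The shipment reaches the clinic: Sep 20, 2027 + 38 days = Oct 28, 2027.
Both prerequisites met — the shipment reaches the regional store (Sep 23, 2027), the shipment reaches the clinic (Oct 28, 2027); the later is Oct 28, 2027.
The vials are thawed: Oct 28, 2027 + 10 days = Nov 7, 2027.

November 7, 2027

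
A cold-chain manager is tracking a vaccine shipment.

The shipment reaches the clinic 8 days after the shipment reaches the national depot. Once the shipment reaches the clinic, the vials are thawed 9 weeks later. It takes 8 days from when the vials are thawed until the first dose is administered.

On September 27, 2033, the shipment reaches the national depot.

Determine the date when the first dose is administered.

December 15, 2033

The shipment reaches the national depot: Sep 27, 2033.
The shipment reaches the clinic: Sep 27, 2033 + 8 days = Oct 5, 2033.
The vials are thawed: Oct 5, 2033 + 9 weeks = Dec 7, 2033.
The first dose is administered: Dec 7, 2033 + 8 days = Dec 15, 2033.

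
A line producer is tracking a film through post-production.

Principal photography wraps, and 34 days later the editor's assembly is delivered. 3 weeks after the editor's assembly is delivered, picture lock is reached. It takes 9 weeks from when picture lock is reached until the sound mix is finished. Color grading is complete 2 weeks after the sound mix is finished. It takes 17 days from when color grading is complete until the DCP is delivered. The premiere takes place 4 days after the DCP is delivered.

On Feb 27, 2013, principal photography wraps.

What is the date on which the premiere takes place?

Principal photography wraps: Feb 27, 2013.
The editor's assembly is delivered: Feb 27, 2013 + 34 days = Apr 2, 2013.
Picture lock is reached: Apr 2, 2013 + 3 weeks = Apr 23, 2013.
The sound mix is finished: Apr 23, 2013 + 9 weeks = Jun 25, 2013.
Color grading is complete: Jun 25, 2013 + 2 weeks = Jul 9, 2013.
The DCP is delivered: Jul 9, 2013 + 17 days = Jul 26, 2013.
The premiere takes place: Jul 26, 2013 + 4 days = Jul 30, 2013.

Jul 30, 2013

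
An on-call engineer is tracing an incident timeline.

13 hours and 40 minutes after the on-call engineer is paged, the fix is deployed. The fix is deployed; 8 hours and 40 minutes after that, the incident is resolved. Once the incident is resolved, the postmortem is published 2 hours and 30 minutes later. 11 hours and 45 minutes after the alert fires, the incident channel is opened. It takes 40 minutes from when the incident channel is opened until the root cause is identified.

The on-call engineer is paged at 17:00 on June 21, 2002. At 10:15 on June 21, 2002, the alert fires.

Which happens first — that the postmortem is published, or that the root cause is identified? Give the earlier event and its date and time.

The on-call engineer is paged: 17:00 Jun 21, 2002.
The fix is deployed: 17:00 Jun 21, 2002 + 13h40m = 06:40 Jun 22, 2002.
The incident is resolved: 06:40 Jun 22, 2002 + 8h40m = 15:20 Jun 22, 2002.
The postmortem is published: 15:20 Jun 22, 2002 + 2h30m = 17:50 Jun 22, 2002.
The alert fires: 10:15 Jun 21, 2002.
The incident channel is opened: 10:15 Jun 21, 2002 + 11h45m = 22:00 Jun 21, 2002.
The root cause is identified: 22:00 Jun 21, 2002 + 40m = 22:40 Jun 21, 2002.
Comparing: the postmortem is published at 17:50 Jun 22, 2002 vs the root cause is identified at 22:40 Jun 21, 2002. Earlier: the root cause is identified.

The root cause is identified — 22:40 on June 21, 2002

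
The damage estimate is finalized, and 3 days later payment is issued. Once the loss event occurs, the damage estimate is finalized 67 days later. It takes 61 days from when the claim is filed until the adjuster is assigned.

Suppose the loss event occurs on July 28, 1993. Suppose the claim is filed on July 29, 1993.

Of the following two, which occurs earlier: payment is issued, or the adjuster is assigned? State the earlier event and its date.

The loss event occurs: Jul 28, 1993.
The damage estimate is finalized: Jul 28, 1993 + 67 days = Oct 3, 1993.
Payment is issued: Oct 3, 1993 + 3 days = Oct 6, 1993.
The claim is filed: Jul 29, 1993.
The adjuster is assigned: Jul 29, 1993 + 61 days = Sep 28, 1993.
Comparing: payment is issued on Oct 6, 1993 vs the adjuster is assigned on Sep 28, 1993. Earlier: the adjuster is assigned.

The adjuster is assigned — September 28, 1993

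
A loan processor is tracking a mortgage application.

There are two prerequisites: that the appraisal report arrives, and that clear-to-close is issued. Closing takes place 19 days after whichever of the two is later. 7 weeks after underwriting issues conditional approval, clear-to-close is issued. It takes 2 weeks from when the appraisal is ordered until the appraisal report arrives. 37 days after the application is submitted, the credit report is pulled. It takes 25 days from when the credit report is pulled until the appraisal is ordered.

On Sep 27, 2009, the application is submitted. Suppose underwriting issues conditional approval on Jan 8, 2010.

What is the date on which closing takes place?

Mar 17, 2010

The application is submitted: Sep 27, 2009.
The credit report is pulled: Sep 27, 2009 + 37 days = Nov 3, 2009.
The appraisal is ordered: Nov 3, 2009 + 25 days = Nov 28, 2009.
The appraisal report arrives: Nov 28, 2009 + 2 weeks = Dec 12, 2009.
Underwriting issues conditional approval: Jan 8, 2010.
Clear-to-close is issued: Jan 8, 2010 + 7 weeks = Feb 26, 2010.
Both prerequisites met — the appraisal report arrives (Dec 12, 2009), clear-to-close is issued (Feb 26, 2010); the later is Feb 26, 2010.
Closing takes place: Feb 26, 2010 + 19 days = Mar 17, 2010.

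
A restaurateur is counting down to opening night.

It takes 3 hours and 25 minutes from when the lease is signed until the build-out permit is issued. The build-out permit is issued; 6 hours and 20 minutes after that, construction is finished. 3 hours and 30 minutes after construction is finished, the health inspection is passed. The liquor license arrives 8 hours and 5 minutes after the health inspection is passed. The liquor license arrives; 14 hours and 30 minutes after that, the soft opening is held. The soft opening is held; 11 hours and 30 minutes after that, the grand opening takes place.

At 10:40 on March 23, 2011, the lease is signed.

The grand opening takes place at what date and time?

The lease is signed: 10:40 Mar 23, 2011.
The build-out permit is issued: 10:40 Mar 23, 2011 + 3h25m = 14:05 Mar 23, 2011.
Construction is finished: 14:05 Mar 23, 2011 + 6h20m = 20:25 Mar 23, 2011.
The health inspection is passed: 20:25 Mar 23, 2011 + 3h30m = 23:55 Mar 23, 2011.
The liquor license arrives: 23:55 Mar 23, 2011 + 8h05m = 08:00 Mar 24, 2011.
The soft opening is held: 08:00 Mar 24, 2011 + 14h30m = 22:30 Mar 24, 2011.
The grand opening takes place: 22:30 Mar 24, 2011 + 11h30m = 10:00 Mar 25, 2011.

10:00 on March 25, 2011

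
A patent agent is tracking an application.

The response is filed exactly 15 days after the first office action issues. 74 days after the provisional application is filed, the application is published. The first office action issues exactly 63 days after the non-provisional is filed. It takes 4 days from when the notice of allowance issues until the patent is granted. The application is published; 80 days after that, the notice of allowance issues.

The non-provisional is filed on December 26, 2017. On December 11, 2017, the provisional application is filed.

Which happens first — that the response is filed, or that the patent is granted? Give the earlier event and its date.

The non-provisional is filed: Dec 26, 2017.
The first office action issues: Dec 26, 2017 + 63 days = Feb 27, 2018.
The response is filed: Feb 27, 2018 + 15 days = Mar 14, 2018.
The provisional application is filed: Dec 11, 2017.
The application is published: Dec 11, 2017 + 74 days = Feb 23, 2018.
The notice of allowance issues: Feb 23, 2018 + 80 days = May 14, 2018.
The patent is granted: May 14, 2018 + 4 days = May 18, 2018.
Comparing: the response is filed on Mar 14, 2018 vs the patent is granted on May 18, 2018. Earlier: the response is filed.

The response is filed — March 14, 2018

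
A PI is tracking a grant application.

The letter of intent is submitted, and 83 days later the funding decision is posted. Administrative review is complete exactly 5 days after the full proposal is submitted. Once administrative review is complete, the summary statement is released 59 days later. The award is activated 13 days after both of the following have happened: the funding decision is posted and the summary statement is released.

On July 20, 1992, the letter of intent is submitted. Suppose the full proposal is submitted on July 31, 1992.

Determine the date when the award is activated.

The letter of intent is submitted: Jul 20, 1992.
The funding decision is posted: Jul 20, 1992 + 83 days = Oct 11, 1992.
The full proposal is submitted: Jul 31, 1992.
Administrative review is complete: Jul 31, 1992 + 5 days = Aug 5, 1992.
The summary statement is released: Aug 5, 1992 + 59 days = Oct 3, 1992.
Both prerequisites met — the funding decision is posted (Oct 11, 1992), the summary statement is released (Oct 3, 1992); the later is Oct 11, 1992.
The award is activated: Oct 11, 1992 + 13 days = Oct 24, 1992.

October 24, 1992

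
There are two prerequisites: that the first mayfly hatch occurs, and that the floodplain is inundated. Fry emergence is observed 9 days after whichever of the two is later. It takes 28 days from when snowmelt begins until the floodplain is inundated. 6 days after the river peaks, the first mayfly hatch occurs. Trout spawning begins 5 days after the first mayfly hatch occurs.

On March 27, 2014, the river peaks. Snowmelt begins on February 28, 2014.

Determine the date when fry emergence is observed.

April 11, 2014

The river peaks: Mar 27, 2014.
The first mayfly hatch occurs: Mar 27, 2014 + 6 days = Apr 2, 2014.
Snowmelt begins: Feb 28, 2014.
The floodplain is inundated: Feb 28, 2014 + 28 days = Mar 28, 2014.
Both prerequisites met — the first mayfly hatch occurs (Apr 2, 2014), the floodplain is inundated (Mar 28, 2014); the later is Apr 2, 2014.
Fry emergence is observed: Apr 2, 2014 + 9 days = Apr 11, 2014.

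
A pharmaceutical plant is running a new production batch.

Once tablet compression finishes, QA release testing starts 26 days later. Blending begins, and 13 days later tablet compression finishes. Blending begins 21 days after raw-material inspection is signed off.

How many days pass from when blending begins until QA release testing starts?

Causal path: blending begins → tablet compression finishes → QA release testing starts.
Total delay along the path: 13 + 26 = 39 days.

39 days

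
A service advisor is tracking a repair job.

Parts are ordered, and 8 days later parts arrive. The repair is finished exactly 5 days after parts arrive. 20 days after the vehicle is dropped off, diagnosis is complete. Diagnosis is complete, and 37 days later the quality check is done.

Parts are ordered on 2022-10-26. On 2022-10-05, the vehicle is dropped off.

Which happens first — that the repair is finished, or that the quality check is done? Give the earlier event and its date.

The repair is finished — 2022-11-08

Parts are ordered: Oct 26, 2022.
Parts arrive: Oct 26, 2022 + 8 days = Nov 3, 2022.
The repair is finished: Nov 3, 2022 + 5 days = Nov 8, 2022.
The vehicle is dropped off: Oct 5, 2022.
Diagnosis is complete: Oct 5, 2022 + 20 days = Oct 25, 2022.
The quality check is done: Oct 25, 2022 + 37 days = Dec 1, 2022.
Comparing: the repair is finished on Nov 8, 2022 vs the quality check is done on Dec 1, 2022. Earlier: the repair is finished.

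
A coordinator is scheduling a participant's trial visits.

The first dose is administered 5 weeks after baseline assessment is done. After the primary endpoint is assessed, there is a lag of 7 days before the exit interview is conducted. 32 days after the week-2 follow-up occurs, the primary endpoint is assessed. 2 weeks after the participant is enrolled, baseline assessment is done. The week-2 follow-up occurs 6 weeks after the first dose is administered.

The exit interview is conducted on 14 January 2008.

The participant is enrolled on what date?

The exit interview is conducted: Jan 14, 2008.
The primary endpoint is assessed: Jan 14, 2008 − 7 days = Jan 7, 2008.
The week-2 follow-up occurs: Jan 7, 2008 − 32 days = Dec 6, 2007.
The first dose is administered: Dec 6, 2007 − 6 weeks = Oct 25, 2007.
Baseline assessment is done: Oct 25, 2007 − 5 weeks = Sep 20, 2007.
The participant is enrolled: Sep 20, 2007 − 2 weeks = Sep 6, 2007.

6 September 2007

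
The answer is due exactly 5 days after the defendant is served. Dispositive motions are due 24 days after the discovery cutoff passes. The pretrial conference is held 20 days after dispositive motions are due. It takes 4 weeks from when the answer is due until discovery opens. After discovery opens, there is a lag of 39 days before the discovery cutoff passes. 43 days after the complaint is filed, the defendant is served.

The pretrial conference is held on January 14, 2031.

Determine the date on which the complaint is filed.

The pretrial conference is held: Jan 14, 2031.
Dispositive motions are due: Jan 14, 2031 − 20 days = Dec 25, 2030.
The discovery cutoff passes: Dec 25, 2030 − 24 days = Dec 1, 2030.
Discovery opens: Dec 1, 2030 − 39 days = Oct 23, 2030.
The answer is due: Oct 23, 2030 − 4 weeks = Sep 25, 2030.
The defendant is served: Sep 25, 2030 − 5 days = Sep 20, 2030.
The complaint is filed: Sep 20, 2030 − 43 days = Aug 8, 2030.

August 8, 2030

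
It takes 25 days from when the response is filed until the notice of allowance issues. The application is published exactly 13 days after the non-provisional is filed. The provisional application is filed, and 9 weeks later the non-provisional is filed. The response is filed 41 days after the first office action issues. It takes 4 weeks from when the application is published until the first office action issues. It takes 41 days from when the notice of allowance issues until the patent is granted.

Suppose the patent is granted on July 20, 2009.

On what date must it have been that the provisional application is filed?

December 21, 2008

The patent is granted: Jul 20, 2009.
The notice of allowance issues: Jul 20, 2009 − 41 days = Jun 9, 2009.
The response is filed: Jun 9, 2009 − 25 days = May 15, 2009.
The first office action issues: May 15, 2009 − 41 days = Apr 4, 2009.
The application is published: Apr 4, 2009 − 4 weeks = Mar 7, 2009.
The non-provisional is filed: Mar 7, 2009 − 13 days = Feb 22, 2009.
The provisional application is filed: Feb 22, 2009 − 9 weeks = Dec 21, 2008.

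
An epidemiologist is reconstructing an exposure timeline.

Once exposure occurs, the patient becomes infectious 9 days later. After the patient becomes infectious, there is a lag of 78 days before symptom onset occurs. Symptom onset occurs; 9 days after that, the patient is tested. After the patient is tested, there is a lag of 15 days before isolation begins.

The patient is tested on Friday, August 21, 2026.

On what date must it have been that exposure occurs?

The patient is tested: Aug 21, 2026.
Symptom onset occurs: Aug 21, 2026 − 9 days = Aug 12, 2026.
The patient becomes infectious: Aug 12, 2026 − 78 days = May 26, 2026.
Exposure occurs: May 26, 2026 − 9 days = May 17, 2026.

Sunday, May 17, 2026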